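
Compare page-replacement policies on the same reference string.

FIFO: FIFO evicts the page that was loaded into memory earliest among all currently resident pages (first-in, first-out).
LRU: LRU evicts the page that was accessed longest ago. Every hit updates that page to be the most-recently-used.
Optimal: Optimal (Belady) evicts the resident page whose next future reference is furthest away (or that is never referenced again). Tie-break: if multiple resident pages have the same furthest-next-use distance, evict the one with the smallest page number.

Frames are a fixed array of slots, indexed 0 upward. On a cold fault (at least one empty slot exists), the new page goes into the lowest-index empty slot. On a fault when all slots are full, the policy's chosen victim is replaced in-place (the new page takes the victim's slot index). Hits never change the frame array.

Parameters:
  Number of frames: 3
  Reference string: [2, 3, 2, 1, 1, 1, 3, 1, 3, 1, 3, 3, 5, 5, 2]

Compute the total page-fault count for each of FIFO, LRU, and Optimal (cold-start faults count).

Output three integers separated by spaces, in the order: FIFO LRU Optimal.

--- FIFO ---
  step 0: ref 2 -> FAULT, frames=[2,-,-] (faults so far: 1)
  step 1: ref 3 -> FAULT, frames=[2,3,-] (faults so far: 2)
  step 2: ref 2 -> HIT, frames=[2,3,-] (faults so far: 2)
  step 3: ref 1 -> FAULT, frames=[2,3,1] (faults so far: 3)
  step 4: ref 1 -> HIT, frames=[2,3,1] (faults so far: 3)
  step 5: ref 1 -> HIT, frames=[2,3,1] (faults so far: 3)
  step 6: ref 3 -> HIT, frames=[2,3,1] (faults so far: 3)
  step 7: ref 1 -> HIT, frames=[2,3,1] (faults so far: 3)
  step 8: ref 3 -> HIT, frames=[2,3,1] (faults so far: 3)
  step 9: ref 1 -> HIT, frames=[2,3,1] (faults so far: 3)
  step 10: ref 3 -> HIT, frames=[2,3,1] (faults so far: 3)
  step 11: ref 3 -> HIT, frames=[2,3,1] (faults so far: 3)
  step 12: ref 5 -> FAULT, evict 2, frames=[5,3,1] (faults so far: 4)
  step 13: ref 5 -> HIT, frames=[5,3,1] (faults so far: 4)
  step 14: ref 2 -> FAULT, evict 3, frames=[5,2,1] (faults so far: 5)
  FIFO total faults: 5
--- LRU ---
  step 0: ref 2 -> FAULT, frames=[2,-,-] (faults so far: 1)
  step 1: ref 3 -> FAULT, frames=[2,3,-] (faults so far: 2)
  step 2: ref 2 -> HIT, frames=[2,3,-] (faults so far: 2)
  step 3: ref 1 -> FAULT, frames=[2,3,1] (faults so far: 3)
  step 4: ref 1 -> HIT, frames=[2,3,1] (faults so far: 3)
  step 5: ref 1 -> HIT, frames=[2,3,1] (faults so far: 3)
  step 6: ref 3 -> HIT, frames=[2,3,1] (faults so far: 3)
  step 7: ref 1 -> HIT, frames=[2,3,1] (faults so far: 3)
  step 8: ref 3 -> HIT, frames=[2,3,1] (faults so far: 3)
  step 9: ref 1 -> HIT, frames=[2,3,1] (faults so far: 3)
  step 10: ref 3 -> HIT, frames=[2,3,1] (faults so far: 3)
  step 11: ref 3 -> HIT, frames=[2,3,1] (faults so far: 3)
  step 12: ref 5 -> FAULT, evict 2, frames=[5,3,1] (faults so far: 4)
  step 13: ref 5 -> HIT, frames=[5,3,1] (faults so far: 4)
  step 14: ref 2 -> FAULT, evict 1, frames=[5,3,2] (faults so far: 5)
  LRU total faults: 5
--- Optimal ---
  step 0: ref 2 -> FAULT, frames=[2,-,-] (faults so far: 1)
  step 1: ref 3 -> FAULT, frames=[2,3,-] (faults so far: 2)
  step 2: ref 2 -> HIT, frames=[2,3,-] (faults so far: 2)
  step 3: ref 1 -> FAULT, frames=[2,3,1] (faults so far: 3)
  step 4: ref 1 -> HIT, frames=[2,3,1] (faults so far: 3)
  step 5: ref 1 -> HIT, frames=[2,3,1] (faults so far: 3)
  step 6: ref 3 -> HIT, frames=[2,3,1] (faults so far: 3)
  step 7: ref 1 -> HIT, frames=[2,3,1] (faults so far: 3)
  step 8: ref 3 -> HIT, frames=[2,3,1] (faults so far: 3)
  step 9: ref 1 -> HIT, frames=[2,3,1] (faults so far: 3)
  step 10: ref 3 -> HIT, frames=[2,3,1] (faults so far: 3)
  step 11: ref 3 -> HIT, frames=[2,3,1] (faults so far: 3)
  step 12: ref 5 -> FAULT, evict 1, frames=[2,3,5] (faults so far: 4)
  step 13: ref 5 -> HIT, frames=[2,3,5] (faults so far: 4)
  step 14: ref 2 -> HIT, frames=[2,3,5] (faults so far: 4)
  Optimal total faults: 4

Answer: 5 5 4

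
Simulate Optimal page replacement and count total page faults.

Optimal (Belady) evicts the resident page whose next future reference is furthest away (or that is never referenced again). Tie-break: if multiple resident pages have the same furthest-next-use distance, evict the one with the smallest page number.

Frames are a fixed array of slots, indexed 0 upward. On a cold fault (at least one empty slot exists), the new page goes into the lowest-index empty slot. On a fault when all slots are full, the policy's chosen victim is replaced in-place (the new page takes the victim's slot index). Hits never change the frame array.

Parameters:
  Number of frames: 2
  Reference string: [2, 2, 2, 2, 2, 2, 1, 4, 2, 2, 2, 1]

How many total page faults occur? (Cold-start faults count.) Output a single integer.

Answer: 4

Derivation:
Step 0: ref 2 → FAULT, frames=[2,-]
Step 1: ref 2 → HIT, frames=[2,-]
Step 2: ref 2 → HIT, frames=[2,-]
Step 3: ref 2 → HIT, frames=[2,-]
Step 4: ref 2 → HIT, frames=[2,-]
Step 5: ref 2 → HIT, frames=[2,-]
Step 6: ref 1 → FAULT, frames=[2,1]
Step 7: ref 4 → FAULT (evict 1), frames=[2,4]
Step 8: ref 2 → HIT, frames=[2,4]
Step 9: ref 2 → HIT, frames=[2,4]
Step 10: ref 2 → HIT, frames=[2,4]
Step 11: ref 1 → FAULT (evict 2), frames=[1,4]
Total faults: 4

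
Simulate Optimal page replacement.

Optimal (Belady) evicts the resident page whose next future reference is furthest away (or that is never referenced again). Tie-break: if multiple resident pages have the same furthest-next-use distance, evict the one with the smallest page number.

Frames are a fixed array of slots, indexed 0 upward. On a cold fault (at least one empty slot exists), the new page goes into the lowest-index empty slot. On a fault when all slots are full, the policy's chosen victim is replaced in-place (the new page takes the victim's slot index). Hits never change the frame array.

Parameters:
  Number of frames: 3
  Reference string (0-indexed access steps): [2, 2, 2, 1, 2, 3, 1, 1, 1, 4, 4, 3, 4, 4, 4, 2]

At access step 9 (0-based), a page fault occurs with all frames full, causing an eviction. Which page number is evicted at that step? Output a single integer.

Step 0: ref 2 -> FAULT, frames=[2,-,-]
Step 1: ref 2 -> HIT, frames=[2,-,-]
Step 2: ref 2 -> HIT, frames=[2,-,-]
Step 3: ref 1 -> FAULT, frames=[2,1,-]
Step 4: ref 2 -> HIT, frames=[2,1,-]
Step 5: ref 3 -> FAULT, frames=[2,1,3]
Step 6: ref 1 -> HIT, frames=[2,1,3]
Step 7: ref 1 -> HIT, frames=[2,1,3]
Step 8: ref 1 -> HIT, frames=[2,1,3]
Step 9: ref 4 -> FAULT, evict 1, frames=[2,4,3]
At step 9: evicted page 1

Answer: 1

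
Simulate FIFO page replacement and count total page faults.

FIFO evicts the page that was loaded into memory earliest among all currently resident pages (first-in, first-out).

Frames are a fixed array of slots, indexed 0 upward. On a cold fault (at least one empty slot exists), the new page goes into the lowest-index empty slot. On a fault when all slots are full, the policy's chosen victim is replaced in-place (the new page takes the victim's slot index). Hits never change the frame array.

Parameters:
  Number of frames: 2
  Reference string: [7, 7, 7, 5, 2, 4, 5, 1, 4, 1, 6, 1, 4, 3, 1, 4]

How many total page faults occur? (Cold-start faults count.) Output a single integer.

Answer: 13

Derivation:
Step 0: ref 7 → FAULT, frames=[7,-]
Step 1: ref 7 → HIT, frames=[7,-]
Step 2: ref 7 → HIT, frames=[7,-]
Step 3: ref 5 → FAULT, frames=[7,5]
Step 4: ref 2 → FAULT (evict 7), frames=[2,5]
Step 5: ref 4 → FAULT (evict 5), frames=[2,4]
Step 6: ref 5 → FAULT (evict 2), frames=[5,4]
Step 7: ref 1 → FAULT (evict 4), frames=[5,1]
Step 8: ref 4 → FAULT (evict 5), frames=[4,1]
Step 9: ref 1 → HIT, frames=[4,1]
Step 10: ref 6 → FAULT (evict 1), frames=[4,6]
Step 11: ref 1 → FAULT (evict 4), frames=[1,6]
Step 12: ref 4 → FAULT (evict 6), frames=[1,4]
Step 13: ref 3 → FAULT (evict 1), frames=[3,4]
Step 14: ref 1 → FAULT (evict 4), frames=[3,1]
Step 15: ref 4 → FAULT (evict 3), frames=[4,1]
Total faults: 13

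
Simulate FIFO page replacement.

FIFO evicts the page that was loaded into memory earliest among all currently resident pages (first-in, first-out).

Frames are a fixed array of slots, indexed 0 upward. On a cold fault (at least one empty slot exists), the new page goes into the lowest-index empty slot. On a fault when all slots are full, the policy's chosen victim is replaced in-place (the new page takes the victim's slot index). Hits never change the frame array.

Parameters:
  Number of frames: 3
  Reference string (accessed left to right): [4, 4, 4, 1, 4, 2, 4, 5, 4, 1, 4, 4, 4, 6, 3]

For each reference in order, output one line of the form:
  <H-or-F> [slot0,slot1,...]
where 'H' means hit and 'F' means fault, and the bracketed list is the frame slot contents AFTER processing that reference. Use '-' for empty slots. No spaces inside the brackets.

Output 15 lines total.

F [4,-,-]
H [4,-,-]
H [4,-,-]
F [4,1,-]
H [4,1,-]
F [4,1,2]
H [4,1,2]
F [5,1,2]
F [5,4,2]
F [5,4,1]
H [5,4,1]
H [5,4,1]
H [5,4,1]
F [6,4,1]
F [6,3,1]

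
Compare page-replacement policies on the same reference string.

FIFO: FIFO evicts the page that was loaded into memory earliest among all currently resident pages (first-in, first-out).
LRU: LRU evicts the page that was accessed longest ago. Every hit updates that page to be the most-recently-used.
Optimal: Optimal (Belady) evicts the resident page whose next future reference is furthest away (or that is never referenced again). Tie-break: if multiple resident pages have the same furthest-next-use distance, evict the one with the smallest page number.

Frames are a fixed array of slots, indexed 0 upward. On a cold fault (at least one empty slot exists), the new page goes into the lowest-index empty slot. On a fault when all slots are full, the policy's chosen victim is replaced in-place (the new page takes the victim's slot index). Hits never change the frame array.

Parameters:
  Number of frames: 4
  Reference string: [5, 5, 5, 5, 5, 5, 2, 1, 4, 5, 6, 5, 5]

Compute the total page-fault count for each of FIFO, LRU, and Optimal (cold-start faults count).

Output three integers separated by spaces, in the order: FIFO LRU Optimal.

Answer: 6 5 5

Derivation:
--- FIFO ---
  step 0: ref 5 -> FAULT, frames=[5,-,-,-] (faults so far: 1)
  step 1: ref 5 -> HIT, frames=[5,-,-,-] (faults so far: 1)
  step 2: ref 5 -> HIT, frames=[5,-,-,-] (faults so far: 1)
  step 3: ref 5 -> HIT, frames=[5,-,-,-] (faults so far: 1)
  step 4: ref 5 -> HIT, frames=[5,-,-,-] (faults so far: 1)
  step 5: ref 5 -> HIT, frames=[5,-,-,-] (faults so far: 1)
  step 6: ref 2 -> FAULT, frames=[5,2,-,-] (faults so far: 2)
  step 7: ref 1 -> FAULT, frames=[5,2,1,-] (faults so far: 3)
  step 8: ref 4 -> FAULT, frames=[5,2,1,4] (faults so far: 4)
  step 9: ref 5 -> HIT, frames=[5,2,1,4] (faults so far: 4)
  step 10: ref 6 -> FAULT, evict 5, frames=[6,2,1,4] (faults so far: 5)
  step 11: ref 5 -> FAULT, evict 2, frames=[6,5,1,4] (faults so far: 6)
  step 12: ref 5 -> HIT, frames=[6,5,1,4] (faults so far: 6)
  FIFO total faults: 6
--- LRU ---
  step 0: ref 5 -> FAULT, frames=[5,-,-,-] (faults so far: 1)
  step 1: ref 5 -> HIT, frames=[5,-,-,-] (faults so far: 1)
  step 2: ref 5 -> HIT, frames=[5,-,-,-] (faults so far: 1)
  step 3: ref 5 -> HIT, frames=[5,-,-,-] (faults so far: 1)
  step 4: ref 5 -> HIT, frames=[5,-,-,-] (faults so far: 1)
  step 5: ref 5 -> HIT, frames=[5,-,-,-] (faults so far: 1)
  step 6: ref 2 -> FAULT, frames=[5,2,-,-] (faults so far: 2)
  step 7: ref 1 -> FAULT, frames=[5,2,1,-] (faults so far: 3)
  step 8: ref 4 -> FAULT, frames=[5,2,1,4] (faults so far: 4)
  step 9: ref 5 -> HIT, frames=[5,2,1,4] (faults so far: 4)
  step 10: ref 6 -> FAULT, evict 2, frames=[5,6,1,4] (faults so far: 5)
  step 11: ref 5 -> HIT, frames=[5,6,1,4] (faults so far: 5)
  step 12: ref 5 -> HIT, frames=[5,6,1,4] (faults so far: 5)
  LRU total faults: 5
--- Optimal ---
  step 0: ref 5 -> FAULT, frames=[5,-,-,-] (faults so far: 1)
  step 1: ref 5 -> HIT, frames=[5,-,-,-] (faults so far: 1)
  step 2: ref 5 -> HIT, frames=[5,-,-,-] (faults so far: 1)
  step 3: ref 5 -> HIT, frames=[5,-,-,-] (faults so far: 1)
  step 4: ref 5 -> HIT, frames=[5,-,-,-] (faults so far: 1)
  step 5: ref 5 -> HIT, frames=[5,-,-,-] (faults so far: 1)
  step 6: ref 2 -> FAULT, frames=[5,2,-,-] (faults so far: 2)
  step 7: ref 1 -> FAULT, frames=[5,2,1,-] (faults so far: 3)
  step 8: ref 4 -> FAULT, frames=[5,2,1,4] (faults so far: 4)
  step 9: ref 5 -> HIT, frames=[5,2,1,4] (faults so far: 4)
  step 10: ref 6 -> FAULT, evict 1, frames=[5,2,6,4] (faults so far: 5)
  step 11: ref 5 -> HIT, frames=[5,2,6,4] (faults so far: 5)
  step 12: ref 5 -> HIT, frames=[5,2,6,4] (faults so far: 5)
  Optimal total faults: 5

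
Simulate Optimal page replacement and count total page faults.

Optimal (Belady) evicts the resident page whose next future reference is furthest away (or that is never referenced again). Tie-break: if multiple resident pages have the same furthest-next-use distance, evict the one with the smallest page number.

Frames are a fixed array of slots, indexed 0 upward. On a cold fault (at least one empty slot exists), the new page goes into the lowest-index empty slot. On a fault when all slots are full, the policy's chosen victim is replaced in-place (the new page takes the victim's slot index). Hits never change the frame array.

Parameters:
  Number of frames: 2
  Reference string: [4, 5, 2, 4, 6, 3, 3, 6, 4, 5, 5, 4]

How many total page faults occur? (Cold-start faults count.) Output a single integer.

Step 0: ref 4 → FAULT, frames=[4,-]
Step 1: ref 5 → FAULT, frames=[4,5]
Step 2: ref 2 → FAULT (evict 5), frames=[4,2]
Step 3: ref 4 → HIT, frames=[4,2]
Step 4: ref 6 → FAULT (evict 2), frames=[4,6]
Step 5: ref 3 → FAULT (evict 4), frames=[3,6]
Step 6: ref 3 → HIT, frames=[3,6]
Step 7: ref 6 → HIT, frames=[3,6]
Step 8: ref 4 → FAULT (evict 3), frames=[4,6]
Step 9: ref 5 → FAULT (evict 6), frames=[4,5]
Step 10: ref 5 → HIT, frames=[4,5]
Step 11: ref 4 → HIT, frames=[4,5]
Total faults: 7

Answer: 7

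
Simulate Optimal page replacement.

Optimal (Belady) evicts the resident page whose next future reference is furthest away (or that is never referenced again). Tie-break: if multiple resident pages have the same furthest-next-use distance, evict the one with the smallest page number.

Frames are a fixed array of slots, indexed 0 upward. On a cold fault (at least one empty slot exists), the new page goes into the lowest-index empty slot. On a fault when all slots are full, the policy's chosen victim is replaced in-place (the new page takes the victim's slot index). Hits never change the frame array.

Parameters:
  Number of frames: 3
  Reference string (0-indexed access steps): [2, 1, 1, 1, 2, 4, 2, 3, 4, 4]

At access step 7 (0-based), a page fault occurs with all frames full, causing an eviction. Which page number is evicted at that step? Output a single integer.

Step 0: ref 2 -> FAULT, frames=[2,-,-]
Step 1: ref 1 -> FAULT, frames=[2,1,-]
Step 2: ref 1 -> HIT, frames=[2,1,-]
Step 3: ref 1 -> HIT, frames=[2,1,-]
Step 4: ref 2 -> HIT, frames=[2,1,-]
Step 5: ref 4 -> FAULT, frames=[2,1,4]
Step 6: ref 2 -> HIT, frames=[2,1,4]
Step 7: ref 3 -> FAULT, evict 1, frames=[2,3,4]
At step 7: evicted page 1

Answer: 1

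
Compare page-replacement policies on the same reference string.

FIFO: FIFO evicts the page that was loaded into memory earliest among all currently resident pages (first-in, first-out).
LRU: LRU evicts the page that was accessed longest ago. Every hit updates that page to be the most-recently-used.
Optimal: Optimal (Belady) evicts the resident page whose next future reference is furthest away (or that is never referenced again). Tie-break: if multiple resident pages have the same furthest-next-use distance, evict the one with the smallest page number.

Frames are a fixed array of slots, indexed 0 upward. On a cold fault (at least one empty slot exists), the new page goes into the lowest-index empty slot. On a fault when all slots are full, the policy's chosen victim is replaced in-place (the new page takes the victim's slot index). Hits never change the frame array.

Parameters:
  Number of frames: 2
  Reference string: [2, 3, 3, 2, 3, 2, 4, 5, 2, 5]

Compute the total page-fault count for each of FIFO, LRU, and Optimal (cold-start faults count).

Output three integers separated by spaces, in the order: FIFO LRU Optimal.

Answer: 5 5 4

Derivation:
--- FIFO ---
  step 0: ref 2 -> FAULT, frames=[2,-] (faults so far: 1)
  step 1: ref 3 -> FAULT, frames=[2,3] (faults so far: 2)
  step 2: ref 3 -> HIT, frames=[2,3] (faults so far: 2)
  step 3: ref 2 -> HIT, frames=[2,3] (faults so far: 2)
  step 4: ref 3 -> HIT, frames=[2,3] (faults so far: 2)
  step 5: ref 2 -> HIT, frames=[2,3] (faults so far: 2)
  step 6: ref 4 -> FAULT, evict 2, frames=[4,3] (faults so far: 3)
  step 7: ref 5 -> FAULT, evict 3, frames=[4,5] (faults so far: 4)
  step 8: ref 2 -> FAULT, evict 4, frames=[2,5] (faults so far: 5)
  step 9: ref 5 -> HIT, frames=[2,5] (faults so far: 5)
  FIFO total faults: 5
--- LRU ---
  step 0: ref 2 -> FAULT, frames=[2,-] (faults so far: 1)
  step 1: ref 3 -> FAULT, frames=[2,3] (faults so far: 2)
  step 2: ref 3 -> HIT, frames=[2,3] (faults so far: 2)
  step 3: ref 2 -> HIT, frames=[2,3] (faults so far: 2)
  step 4: ref 3 -> HIT, frames=[2,3] (faults so far: 2)
  step 5: ref 2 -> HIT, frames=[2,3] (faults so far: 2)
  step 6: ref 4 -> FAULT, evict 3, frames=[2,4] (faults so far: 3)
  step 7: ref 5 -> FAULT, evict 2, frames=[5,4] (faults so far: 4)
  step 8: ref 2 -> FAULT, evict 4, frames=[5,2] (faults so far: 5)
  step 9: ref 5 -> HIT, frames=[5,2] (faults so far: 5)
  LRU total faults: 5
--- Optimal ---
  step 0: ref 2 -> FAULT, frames=[2,-] (faults so far: 1)
  step 1: ref 3 -> FAULT, frames=[2,3] (faults so far: 2)
  step 2: ref 3 -> HIT, frames=[2,3] (faults so far: 2)
  step 3: ref 2 -> HIT, frames=[2,3] (faults so far: 2)
  step 4: ref 3 -> HIT, frames=[2,3] (faults so far: 2)
  step 5: ref 2 -> HIT, frames=[2,3] (faults so far: 2)
  step 6: ref 4 -> FAULT, evict 3, frames=[2,4] (faults so far: 3)
  step 7: ref 5 -> FAULT, evict 4, frames=[2,5] (faults so far: 4)
  step 8: ref 2 -> HIT, frames=[2,5] (faults so far: 4)
  step 9: ref 5 -> HIT, frames=[2,5] (faults so far: 4)
  Optimal total faults: 4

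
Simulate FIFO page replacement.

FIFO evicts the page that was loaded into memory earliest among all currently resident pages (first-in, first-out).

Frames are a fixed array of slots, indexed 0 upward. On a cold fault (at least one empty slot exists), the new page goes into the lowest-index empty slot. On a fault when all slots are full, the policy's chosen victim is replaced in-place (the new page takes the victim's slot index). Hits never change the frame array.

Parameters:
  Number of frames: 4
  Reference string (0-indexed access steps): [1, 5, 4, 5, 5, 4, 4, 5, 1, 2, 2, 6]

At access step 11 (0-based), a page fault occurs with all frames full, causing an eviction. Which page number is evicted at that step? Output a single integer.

Step 0: ref 1 -> FAULT, frames=[1,-,-,-]
Step 1: ref 5 -> FAULT, frames=[1,5,-,-]
Step 2: ref 4 -> FAULT, frames=[1,5,4,-]
Step 3: ref 5 -> HIT, frames=[1,5,4,-]
Step 4: ref 5 -> HIT, frames=[1,5,4,-]
Step 5: ref 4 -> HIT, frames=[1,5,4,-]
Step 6: ref 4 -> HIT, frames=[1,5,4,-]
Step 7: ref 5 -> HIT, frames=[1,5,4,-]
Step 8: ref 1 -> HIT, frames=[1,5,4,-]
Step 9: ref 2 -> FAULT, frames=[1,5,4,2]
Step 10: ref 2 -> HIT, frames=[1,5,4,2]
Step 11: ref 6 -> FAULT, evict 1, frames=[6,5,4,2]
At step 11: evicted page 1

Answer: 1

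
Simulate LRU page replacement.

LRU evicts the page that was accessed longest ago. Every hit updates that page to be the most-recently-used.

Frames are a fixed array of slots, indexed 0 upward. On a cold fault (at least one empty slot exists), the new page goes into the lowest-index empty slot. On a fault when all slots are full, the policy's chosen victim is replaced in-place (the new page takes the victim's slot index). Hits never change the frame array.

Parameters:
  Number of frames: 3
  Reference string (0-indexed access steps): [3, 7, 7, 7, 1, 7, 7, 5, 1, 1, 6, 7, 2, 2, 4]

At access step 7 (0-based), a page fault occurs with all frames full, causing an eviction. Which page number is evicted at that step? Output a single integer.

Step 0: ref 3 -> FAULT, frames=[3,-,-]
Step 1: ref 7 -> FAULT, frames=[3,7,-]
Step 2: ref 7 -> HIT, frames=[3,7,-]
Step 3: ref 7 -> HIT, frames=[3,7,-]
Step 4: ref 1 -> FAULT, frames=[3,7,1]
Step 5: ref 7 -> HIT, frames=[3,7,1]
Step 6: ref 7 -> HIT, frames=[3,7,1]
Step 7: ref 5 -> FAULT, evict 3, frames=[5,7,1]
At step 7: evicted page 3

Answer: 3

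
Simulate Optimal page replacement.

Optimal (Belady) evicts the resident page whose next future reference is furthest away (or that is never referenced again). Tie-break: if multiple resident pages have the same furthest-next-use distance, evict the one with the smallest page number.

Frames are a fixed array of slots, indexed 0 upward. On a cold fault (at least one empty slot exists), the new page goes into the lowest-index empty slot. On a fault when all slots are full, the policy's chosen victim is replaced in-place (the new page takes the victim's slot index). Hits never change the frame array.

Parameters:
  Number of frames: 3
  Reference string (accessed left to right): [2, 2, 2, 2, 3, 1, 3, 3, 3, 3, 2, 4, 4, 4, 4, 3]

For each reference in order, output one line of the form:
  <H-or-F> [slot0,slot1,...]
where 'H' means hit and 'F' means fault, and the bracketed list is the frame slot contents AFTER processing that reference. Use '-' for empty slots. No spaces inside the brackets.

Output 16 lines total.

F [2,-,-]
H [2,-,-]
H [2,-,-]
H [2,-,-]
F [2,3,-]
F [2,3,1]
H [2,3,1]
H [2,3,1]
H [2,3,1]
H [2,3,1]
H [2,3,1]
F [2,3,4]
H [2,3,4]
H [2,3,4]
H [2,3,4]
H [2,3,4]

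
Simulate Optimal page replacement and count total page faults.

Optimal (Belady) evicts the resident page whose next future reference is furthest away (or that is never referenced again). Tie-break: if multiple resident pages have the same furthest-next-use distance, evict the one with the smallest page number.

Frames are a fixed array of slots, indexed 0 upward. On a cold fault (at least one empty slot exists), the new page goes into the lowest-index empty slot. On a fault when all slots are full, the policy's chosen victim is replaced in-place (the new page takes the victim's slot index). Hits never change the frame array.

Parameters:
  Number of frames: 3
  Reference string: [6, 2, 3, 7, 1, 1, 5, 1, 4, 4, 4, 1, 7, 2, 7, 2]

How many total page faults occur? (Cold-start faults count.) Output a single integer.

Step 0: ref 6 → FAULT, frames=[6,-,-]
Step 1: ref 2 → FAULT, frames=[6,2,-]
Step 2: ref 3 → FAULT, frames=[6,2,3]
Step 3: ref 7 → FAULT (evict 3), frames=[6,2,7]
Step 4: ref 1 → FAULT (evict 6), frames=[1,2,7]
Step 5: ref 1 → HIT, frames=[1,2,7]
Step 6: ref 5 → FAULT (evict 2), frames=[1,5,7]
Step 7: ref 1 → HIT, frames=[1,5,7]
Step 8: ref 4 → FAULT (evict 5), frames=[1,4,7]
Step 9: ref 4 → HIT, frames=[1,4,7]
Step 10: ref 4 → HIT, frames=[1,4,7]
Step 11: ref 1 → HIT, frames=[1,4,7]
Step 12: ref 7 → HIT, frames=[1,4,7]
Step 13: ref 2 → FAULT (evict 1), frames=[2,4,7]
Step 14: ref 7 → HIT, frames=[2,4,7]
Step 15: ref 2 → HIT, frames=[2,4,7]
Total faults: 8

Answer: 8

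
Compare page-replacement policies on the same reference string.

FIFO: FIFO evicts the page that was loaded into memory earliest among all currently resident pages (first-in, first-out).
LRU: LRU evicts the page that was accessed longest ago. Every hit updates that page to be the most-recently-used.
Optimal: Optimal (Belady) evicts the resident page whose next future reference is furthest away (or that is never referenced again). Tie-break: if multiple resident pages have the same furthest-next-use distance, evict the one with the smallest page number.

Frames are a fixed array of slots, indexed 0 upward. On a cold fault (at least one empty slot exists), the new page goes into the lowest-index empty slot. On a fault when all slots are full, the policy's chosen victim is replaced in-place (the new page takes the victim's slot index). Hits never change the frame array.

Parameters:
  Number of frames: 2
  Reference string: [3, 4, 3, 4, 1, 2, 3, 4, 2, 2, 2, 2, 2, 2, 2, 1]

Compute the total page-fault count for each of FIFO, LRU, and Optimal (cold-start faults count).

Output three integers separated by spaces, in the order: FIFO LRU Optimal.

--- FIFO ---
  step 0: ref 3 -> FAULT, frames=[3,-] (faults so far: 1)
  step 1: ref 4 -> FAULT, frames=[3,4] (faults so far: 2)
  step 2: ref 3 -> HIT, frames=[3,4] (faults so far: 2)
  step 3: ref 4 -> HIT, frames=[3,4] (faults so far: 2)
  step 4: ref 1 -> FAULT, evict 3, frames=[1,4] (faults so far: 3)
  step 5: ref 2 -> FAULT, evict 4, frames=[1,2] (faults so far: 4)
  step 6: ref 3 -> FAULT, evict 1, frames=[3,2] (faults so far: 5)
  step 7: ref 4 -> FAULT, evict 2, frames=[3,4] (faults so far: 6)
  step 8: ref 2 -> FAULT, evict 3, frames=[2,4] (faults so far: 7)
  step 9: ref 2 -> HIT, frames=[2,4] (faults so far: 7)
  step 10: ref 2 -> HIT, frames=[2,4] (faults so far: 7)
  step 11: ref 2 -> HIT, frames=[2,4] (faults so far: 7)
  step 12: ref 2 -> HIT, frames=[2,4] (faults so far: 7)
  step 13: ref 2 -> HIT, frames=[2,4] (faults so far: 7)
  step 14: ref 2 -> HIT, frames=[2,4] (faults so far: 7)
  step 15: ref 1 -> FAULT, evict 4, frames=[2,1] (faults so far: 8)
  FIFO total faults: 8
--- LRU ---
  step 0: ref 3 -> FAULT, frames=[3,-] (faults so far: 1)
  step 1: ref 4 -> FAULT, frames=[3,4] (faults so far: 2)
  step 2: ref 3 -> HIT, frames=[3,4] (faults so far: 2)
  step 3: ref 4 -> HIT, frames=[3,4] (faults so far: 2)
  step 4: ref 1 -> FAULT, evict 3, frames=[1,4] (faults so far: 3)
  step 5: ref 2 -> FAULT, evict 4, frames=[1,2] (faults so far: 4)
  step 6: ref 3 -> FAULT, evict 1, frames=[3,2] (faults so far: 5)
  step 7: ref 4 -> FAULT, evict 2, frames=[3,4] (faults so far: 6)
  step 8: ref 2 -> FAULT, evict 3, frames=[2,4] (faults so far: 7)
  step 9: ref 2 -> HIT, frames=[2,4] (faults so far: 7)
  step 10: ref 2 -> HIT, frames=[2,4] (faults so far: 7)
  step 11: ref 2 -> HIT, frames=[2,4] (faults so far: 7)
  step 12: ref 2 -> HIT, frames=[2,4] (faults so far: 7)
  step 13: ref 2 -> HIT, frames=[2,4] (faults so far: 7)
  step 14: ref 2 -> HIT, frames=[2,4] (faults so far: 7)
  step 15: ref 1 -> FAULT, evict 4, frames=[2,1] (faults so far: 8)
  LRU total faults: 8
--- Optimal ---
  step 0: ref 3 -> FAULT, frames=[3,-] (faults so far: 1)
  step 1: ref 4 -> FAULT, frames=[3,4] (faults so far: 2)
  step 2: ref 3 -> HIT, frames=[3,4] (faults so far: 2)
  step 3: ref 4 -> HIT, frames=[3,4] (faults so far: 2)
  step 4: ref 1 -> FAULT, evict 4, frames=[3,1] (faults so far: 3)
  step 5: ref 2 -> FAULT, evict 1, frames=[3,2] (faults so far: 4)
  step 6: ref 3 -> HIT, frames=[3,2] (faults so far: 4)
  step 7: ref 4 -> FAULT, evict 3, frames=[4,2] (faults so far: 5)
  step 8: ref 2 -> HIT, frames=[4,2] (faults so far: 5)
  step 9: ref 2 -> HIT, frames=[4,2] (faults so far: 5)
  step 10: ref 2 -> HIT, frames=[4,2] (faults so far: 5)
  step 11: ref 2 -> HIT, frames=[4,2] (faults so far: 5)
  step 12: ref 2 -> HIT, frames=[4,2] (faults so far: 5)
  step 13: ref 2 -> HIT, frames=[4,2] (faults so far: 5)
  step 14: ref 2 -> HIT, frames=[4,2] (faults so far: 5)
  step 15: ref 1 -> FAULT, evict 2, frames=[4,1] (faults so far: 6)
  Optimal total faults: 6

Answer: 8 8 6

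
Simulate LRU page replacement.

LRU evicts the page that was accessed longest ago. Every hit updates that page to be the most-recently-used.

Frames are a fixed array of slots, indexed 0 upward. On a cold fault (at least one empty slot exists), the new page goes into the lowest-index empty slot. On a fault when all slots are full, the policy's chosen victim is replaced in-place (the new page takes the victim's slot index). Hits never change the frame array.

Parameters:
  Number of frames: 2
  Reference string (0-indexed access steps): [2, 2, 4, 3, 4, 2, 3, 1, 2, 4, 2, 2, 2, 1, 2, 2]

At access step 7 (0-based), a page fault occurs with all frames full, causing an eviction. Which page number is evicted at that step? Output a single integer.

Step 0: ref 2 -> FAULT, frames=[2,-]
Step 1: ref 2 -> HIT, frames=[2,-]
Step 2: ref 4 -> FAULT, frames=[2,4]
Step 3: ref 3 -> FAULT, evict 2, frames=[3,4]
Step 4: ref 4 -> HIT, frames=[3,4]
Step 5: ref 2 -> FAULT, evict 3, frames=[2,4]
Step 6: ref 3 -> FAULT, evict 4, frames=[2,3]
Step 7: ref 1 -> FAULT, evict 2, frames=[1,3]
At step 7: evicted page 2

Answer: 2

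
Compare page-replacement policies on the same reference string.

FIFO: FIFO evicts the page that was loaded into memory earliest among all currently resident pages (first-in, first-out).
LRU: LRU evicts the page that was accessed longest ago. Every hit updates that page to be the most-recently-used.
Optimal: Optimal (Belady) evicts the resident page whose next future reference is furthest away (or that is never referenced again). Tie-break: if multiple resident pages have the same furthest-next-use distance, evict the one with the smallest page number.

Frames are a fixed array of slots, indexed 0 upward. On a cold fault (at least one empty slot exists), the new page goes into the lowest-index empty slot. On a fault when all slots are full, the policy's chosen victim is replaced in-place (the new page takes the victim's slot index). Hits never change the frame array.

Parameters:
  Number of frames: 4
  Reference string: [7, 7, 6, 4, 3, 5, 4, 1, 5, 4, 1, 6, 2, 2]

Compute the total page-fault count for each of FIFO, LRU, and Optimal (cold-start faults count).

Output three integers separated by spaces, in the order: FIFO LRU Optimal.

Answer: 8 8 7

Derivation:
--- FIFO ---
  step 0: ref 7 -> FAULT, frames=[7,-,-,-] (faults so far: 1)
  step 1: ref 7 -> HIT, frames=[7,-,-,-] (faults so far: 1)
  step 2: ref 6 -> FAULT, frames=[7,6,-,-] (faults so far: 2)
  step 3: ref 4 -> FAULT, frames=[7,6,4,-] (faults so far: 3)
  step 4: ref 3 -> FAULT, frames=[7,6,4,3] (faults so far: 4)
  step 5: ref 5 -> FAULT, evict 7, frames=[5,6,4,3] (faults so far: 5)
  step 6: ref 4 -> HIT, frames=[5,6,4,3] (faults so far: 5)
  step 7: ref 1 -> FAULT, evict 6, frames=[5,1,4,3] (faults so far: 6)
  step 8: ref 5 -> HIT, frames=[5,1,4,3] (faults so far: 6)
  step 9: ref 4 -> HIT, frames=[5,1,4,3] (faults so far: 6)
  step 10: ref 1 -> HIT, frames=[5,1,4,3] (faults so far: 6)
  step 11: ref 6 -> FAULT, evict 4, frames=[5,1,6,3] (faults so far: 7)
  step 12: ref 2 -> FAULT, evict 3, frames=[5,1,6,2] (faults so far: 8)
  step 13: ref 2 -> HIT, frames=[5,1,6,2] (faults so far: 8)
  FIFO total faults: 8
--- LRU ---
  step 0: ref 7 -> FAULT, frames=[7,-,-,-] (faults so far: 1)
  step 1: ref 7 -> HIT, frames=[7,-,-,-] (faults so far: 1)
  step 2: ref 6 -> FAULT, frames=[7,6,-,-] (faults so far: 2)
  step 3: ref 4 -> FAULT, frames=[7,6,4,-] (faults so far: 3)
  step 4: ref 3 -> FAULT, frames=[7,6,4,3] (faults so far: 4)
  step 5: ref 5 -> FAULT, evict 7, frames=[5,6,4,3] (faults so far: 5)
  step 6: ref 4 -> HIT, frames=[5,6,4,3] (faults so far: 5)
  step 7: ref 1 -> FAULT, evict 6, frames=[5,1,4,3] (faults so far: 6)
  step 8: ref 5 -> HIT, frames=[5,1,4,3] (faults so far: 6)
  step 9: ref 4 -> HIT, frames=[5,1,4,3] (faults so far: 6)
  step 10: ref 1 -> HIT, frames=[5,1,4,3] (faults so far: 6)
  step 11: ref 6 -> FAULT, evict 3, frames=[5,1,4,6] (faults so far: 7)
  step 12: ref 2 -> FAULT, evict 5, frames=[2,1,4,6] (faults so far: 8)
  step 13: ref 2 -> HIT, frames=[2,1,4,6] (faults so far: 8)
  LRU total faults: 8
--- Optimal ---
  step 0: ref 7 -> FAULT, frames=[7,-,-,-] (faults so far: 1)
  step 1: ref 7 -> HIT, frames=[7,-,-,-] (faults so far: 1)
  step 2: ref 6 -> FAULT, frames=[7,6,-,-] (faults so far: 2)
  step 3: ref 4 -> FAULT, frames=[7,6,4,-] (faults so far: 3)
  step 4: ref 3 -> FAULT, frames=[7,6,4,3] (faults so far: 4)
  step 5: ref 5 -> FAULT, evict 3, frames=[7,6,4,5] (faults so far: 5)
  step 6: ref 4 -> HIT, frames=[7,6,4,5] (faults so far: 5)
  step 7: ref 1 -> FAULT, evict 7, frames=[1,6,4,5] (faults so far: 6)
  step 8: ref 5 -> HIT, frames=[1,6,4,5] (faults so far: 6)
  step 9: ref 4 -> HIT, frames=[1,6,4,5] (faults so far: 6)
  step 10: ref 1 -> HIT, frames=[1,6,4,5] (faults so far: 6)
  step 11: ref 6 -> HIT, frames=[1,6,4,5] (faults so far: 6)
  step 12: ref 2 -> FAULT, evict 1, frames=[2,6,4,5] (faults so far: 7)
  step 13: ref 2 -> HIT, frames=[2,6,4,5] (faults so far: 7)
  Optimal total faults: 7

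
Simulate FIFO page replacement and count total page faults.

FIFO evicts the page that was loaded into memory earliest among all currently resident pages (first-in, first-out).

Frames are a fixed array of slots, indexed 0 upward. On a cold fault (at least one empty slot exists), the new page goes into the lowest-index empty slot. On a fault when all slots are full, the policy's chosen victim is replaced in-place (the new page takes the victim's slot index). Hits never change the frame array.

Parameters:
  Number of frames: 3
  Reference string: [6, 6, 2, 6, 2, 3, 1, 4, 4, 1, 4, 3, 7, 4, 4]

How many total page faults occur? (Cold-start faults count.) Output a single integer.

Step 0: ref 6 → FAULT, frames=[6,-,-]
Step 1: ref 6 → HIT, frames=[6,-,-]
Step 2: ref 2 → FAULT, frames=[6,2,-]
Step 3: ref 6 → HIT, frames=[6,2,-]
Step 4: ref 2 → HIT, frames=[6,2,-]
Step 5: ref 3 → FAULT, frames=[6,2,3]
Step 6: ref 1 → FAULT (evict 6), frames=[1,2,3]
Step 7: ref 4 → FAULT (evict 2), frames=[1,4,3]
Step 8: ref 4 → HIT, frames=[1,4,3]
Step 9: ref 1 → HIT, frames=[1,4,3]
Step 10: ref 4 → HIT, frames=[1,4,3]
Step 11: ref 3 → HIT, frames=[1,4,3]
Step 12: ref 7 → FAULT (evict 3), frames=[1,4,7]
Step 13: ref 4 → HIT, frames=[1,4,7]
Step 14: ref 4 → HIT, frames=[1,4,7]
Total faults: 6

Answer: 6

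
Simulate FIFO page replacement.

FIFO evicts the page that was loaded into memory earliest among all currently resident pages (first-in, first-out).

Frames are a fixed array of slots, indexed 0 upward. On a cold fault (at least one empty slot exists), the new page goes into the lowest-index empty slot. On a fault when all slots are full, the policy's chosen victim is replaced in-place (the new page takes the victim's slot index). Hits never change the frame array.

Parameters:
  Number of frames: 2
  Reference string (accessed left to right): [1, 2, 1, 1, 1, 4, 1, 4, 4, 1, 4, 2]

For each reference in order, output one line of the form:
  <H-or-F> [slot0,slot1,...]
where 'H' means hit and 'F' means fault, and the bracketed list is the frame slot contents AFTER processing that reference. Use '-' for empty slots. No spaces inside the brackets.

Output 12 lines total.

F [1,-]
F [1,2]
H [1,2]
H [1,2]
H [1,2]
F [4,2]
F [4,1]
H [4,1]
H [4,1]
H [4,1]
H [4,1]
F [2,1]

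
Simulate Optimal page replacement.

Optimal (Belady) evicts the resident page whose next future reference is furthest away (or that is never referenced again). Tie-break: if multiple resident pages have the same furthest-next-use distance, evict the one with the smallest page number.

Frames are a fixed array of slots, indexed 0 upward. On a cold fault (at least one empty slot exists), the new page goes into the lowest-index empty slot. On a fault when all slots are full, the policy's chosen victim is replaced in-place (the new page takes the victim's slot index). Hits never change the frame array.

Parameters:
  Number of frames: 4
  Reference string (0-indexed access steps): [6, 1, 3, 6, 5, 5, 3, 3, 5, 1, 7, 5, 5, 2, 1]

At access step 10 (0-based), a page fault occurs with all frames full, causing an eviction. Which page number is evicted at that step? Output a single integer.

Answer: 3

Derivation:
Step 0: ref 6 -> FAULT, frames=[6,-,-,-]
Step 1: ref 1 -> FAULT, frames=[6,1,-,-]
Step 2: ref 3 -> FAULT, frames=[6,1,3,-]
Step 3: ref 6 -> HIT, frames=[6,1,3,-]
Step 4: ref 5 -> FAULT, frames=[6,1,3,5]
Step 5: ref 5 -> HIT, frames=[6,1,3,5]
Step 6: ref 3 -> HIT, frames=[6,1,3,5]
Step 7: ref 3 -> HIT, frames=[6,1,3,5]
Step 8: ref 5 -> HIT, frames=[6,1,3,5]
Step 9: ref 1 -> HIT, frames=[6,1,3,5]
Step 10: ref 7 -> FAULT, evict 3, frames=[6,1,7,5]
At step 10: evicted page 3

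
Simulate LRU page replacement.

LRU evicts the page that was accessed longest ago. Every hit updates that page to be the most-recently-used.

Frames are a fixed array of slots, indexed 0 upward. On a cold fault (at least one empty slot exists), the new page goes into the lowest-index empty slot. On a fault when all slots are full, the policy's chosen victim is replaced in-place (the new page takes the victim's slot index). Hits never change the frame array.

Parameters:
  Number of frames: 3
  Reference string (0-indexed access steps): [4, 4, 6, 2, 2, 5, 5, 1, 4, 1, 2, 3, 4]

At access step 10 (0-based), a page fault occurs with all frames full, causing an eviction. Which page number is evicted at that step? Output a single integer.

Answer: 5

Derivation:
Step 0: ref 4 -> FAULT, frames=[4,-,-]
Step 1: ref 4 -> HIT, frames=[4,-,-]
Step 2: ref 6 -> FAULT, frames=[4,6,-]
Step 3: ref 2 -> FAULT, frames=[4,6,2]
Step 4: ref 2 -> HIT, frames=[4,6,2]
Step 5: ref 5 -> FAULT, evict 4, frames=[5,6,2]
Step 6: ref 5 -> HIT, frames=[5,6,2]
Step 7: ref 1 -> FAULT, evict 6, frames=[5,1,2]
Step 8: ref 4 -> FAULT, evict 2, frames=[5,1,4]
Step 9: ref 1 -> HIT, frames=[5,1,4]
Step 10: ref 2 -> FAULT, evict 5, frames=[2,1,4]
At step 10: evicted page 5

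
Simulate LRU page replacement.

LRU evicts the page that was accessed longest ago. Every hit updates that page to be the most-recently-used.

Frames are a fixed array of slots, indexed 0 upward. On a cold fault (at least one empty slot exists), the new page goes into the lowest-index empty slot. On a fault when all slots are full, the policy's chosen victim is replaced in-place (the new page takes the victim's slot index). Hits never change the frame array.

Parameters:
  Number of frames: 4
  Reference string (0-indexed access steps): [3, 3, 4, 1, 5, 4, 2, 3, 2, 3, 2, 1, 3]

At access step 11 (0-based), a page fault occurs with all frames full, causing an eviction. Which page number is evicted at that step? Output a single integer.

Answer: 5

Derivation:
Step 0: ref 3 -> FAULT, frames=[3,-,-,-]
Step 1: ref 3 -> HIT, frames=[3,-,-,-]
Step 2: ref 4 -> FAULT, frames=[3,4,-,-]
Step 3: ref 1 -> FAULT, frames=[3,4,1,-]
Step 4: ref 5 -> FAULT, frames=[3,4,1,5]
Step 5: ref 4 -> HIT, frames=[3,4,1,5]
Step 6: ref 2 -> FAULT, evict 3, frames=[2,4,1,5]
Step 7: ref 3 -> FAULT, evict 1, frames=[2,4,3,5]
Step 8: ref 2 -> HIT, frames=[2,4,3,5]
Step 9: ref 3 -> HIT, frames=[2,4,3,5]
Step 10: ref 2 -> HIT, frames=[2,4,3,5]
Step 11: ref 1 -> FAULT, evict 5, frames=[2,4,3,1]
At step 11: evicted page 5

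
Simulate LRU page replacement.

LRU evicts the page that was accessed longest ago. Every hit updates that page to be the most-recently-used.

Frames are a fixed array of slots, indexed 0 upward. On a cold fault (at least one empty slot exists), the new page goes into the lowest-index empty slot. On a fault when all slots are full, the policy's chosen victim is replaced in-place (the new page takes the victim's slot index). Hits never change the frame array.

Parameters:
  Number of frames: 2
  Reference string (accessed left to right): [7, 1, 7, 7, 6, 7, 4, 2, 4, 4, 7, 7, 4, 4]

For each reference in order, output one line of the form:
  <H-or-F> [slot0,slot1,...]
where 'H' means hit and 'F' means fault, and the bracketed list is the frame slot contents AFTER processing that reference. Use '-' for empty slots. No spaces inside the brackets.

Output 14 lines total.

F [7,-]
F [7,1]
H [7,1]
H [7,1]
F [7,6]
H [7,6]
F [7,4]
F [2,4]
H [2,4]
H [2,4]
F [7,4]
H [7,4]
H [7,4]
H [7,4]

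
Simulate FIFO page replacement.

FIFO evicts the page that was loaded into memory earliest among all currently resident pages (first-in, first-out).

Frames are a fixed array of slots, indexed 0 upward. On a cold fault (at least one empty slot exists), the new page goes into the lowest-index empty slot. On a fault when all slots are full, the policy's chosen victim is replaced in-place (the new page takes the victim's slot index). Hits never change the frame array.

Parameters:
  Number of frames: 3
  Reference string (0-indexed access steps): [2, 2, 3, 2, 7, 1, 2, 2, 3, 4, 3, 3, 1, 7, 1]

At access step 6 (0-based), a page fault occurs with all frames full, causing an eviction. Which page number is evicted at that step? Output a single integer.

Step 0: ref 2 -> FAULT, frames=[2,-,-]
Step 1: ref 2 -> HIT, frames=[2,-,-]
Step 2: ref 3 -> FAULT, frames=[2,3,-]
Step 3: ref 2 -> HIT, frames=[2,3,-]
Step 4: ref 7 -> FAULT, frames=[2,3,7]
Step 5: ref 1 -> FAULT, evict 2, frames=[1,3,7]
Step 6: ref 2 -> FAULT, evict 3, frames=[1,2,7]
At step 6: evicted page 3

Answer: 3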